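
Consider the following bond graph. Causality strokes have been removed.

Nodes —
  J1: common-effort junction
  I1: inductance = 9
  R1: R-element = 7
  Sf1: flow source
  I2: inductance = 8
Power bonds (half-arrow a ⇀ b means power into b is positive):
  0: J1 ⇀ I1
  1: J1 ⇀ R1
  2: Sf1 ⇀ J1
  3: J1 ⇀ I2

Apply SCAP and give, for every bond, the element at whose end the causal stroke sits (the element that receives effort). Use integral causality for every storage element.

#2 →Sf1  (Sf1 (Sf) sets flow on bond)
#0 →I1  (I1 integral (f out))
#3 →I2  (prefer integral on I2)
#1 →J1  (J1: last free bond brings effort in)

β0 stroke→I1
β1 stroke→J1
β2 stroke→Sf1
β3 stroke→I2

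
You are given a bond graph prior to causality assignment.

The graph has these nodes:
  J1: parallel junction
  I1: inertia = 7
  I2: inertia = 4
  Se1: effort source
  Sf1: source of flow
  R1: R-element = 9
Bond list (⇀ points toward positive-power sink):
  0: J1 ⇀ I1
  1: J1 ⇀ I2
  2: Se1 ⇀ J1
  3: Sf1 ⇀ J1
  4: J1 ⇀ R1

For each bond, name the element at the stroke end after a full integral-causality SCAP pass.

b0 →I1
b1 →I2
b2 →J1
b3 →Sf1
b4 →R1

b2 →J1  (source Se1 imposes e)
b3 →Sf1  (Sf1 (Sf) sets flow on bond)
b0 →I1  (J1 effort already set via bond 2)
b1 →I2  (common-e at J1 fixed by 2)
b4 →R1  (J1: bond 2 brought effort, rest push out)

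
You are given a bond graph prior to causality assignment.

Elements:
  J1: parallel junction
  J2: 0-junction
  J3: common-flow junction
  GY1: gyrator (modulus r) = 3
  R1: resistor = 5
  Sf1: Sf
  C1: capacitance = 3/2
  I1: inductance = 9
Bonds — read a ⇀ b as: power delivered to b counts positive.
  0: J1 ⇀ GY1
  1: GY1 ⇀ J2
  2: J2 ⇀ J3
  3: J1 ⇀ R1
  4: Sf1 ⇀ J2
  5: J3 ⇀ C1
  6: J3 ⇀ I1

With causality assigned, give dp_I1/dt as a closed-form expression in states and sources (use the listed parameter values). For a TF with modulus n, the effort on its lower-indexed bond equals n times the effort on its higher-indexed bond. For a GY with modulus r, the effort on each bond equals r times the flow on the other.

β4 stroke at Sf1  (Sf1: flow source, stroke at near end)
β5 stroke at J3  (C1 integral (e out))
β6 stroke at I1  (I1 outputs flow p/I1)
β2 stroke at J3  (1-jn J3 has f-setter on 6)
β1 stroke at J2  (closing 0-jn rule on J2)
β0 stroke at J1  (GY GY1: same side as bond 1)
β3 stroke at R1  (J1: bond 0 brought effort, rest push out)

dp_I1/dt = 9*F_Sf1/5 - p_I1/5 - 2*q_C1/3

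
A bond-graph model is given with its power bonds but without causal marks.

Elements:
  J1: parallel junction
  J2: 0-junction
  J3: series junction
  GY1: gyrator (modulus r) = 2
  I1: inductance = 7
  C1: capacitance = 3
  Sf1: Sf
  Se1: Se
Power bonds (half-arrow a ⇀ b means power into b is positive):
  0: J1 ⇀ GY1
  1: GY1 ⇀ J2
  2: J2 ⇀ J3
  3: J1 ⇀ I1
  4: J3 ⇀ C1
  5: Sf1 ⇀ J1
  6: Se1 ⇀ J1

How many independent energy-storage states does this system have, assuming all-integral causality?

bond 5 →Sf1  (source Sf1 imposes f)
bond 6 →J1  (Se1 fixes effort; stroke away)
bond 0 →GY1  (J1 effort already set via bond 6)
bond 3 →I1  (0-jn J1 has e-setter on 6)
bond 1 →GY1  (GY GY1: same side as bond 0)
bond 2 →J2  (J2 needs exactly one e-in)
bond 4 →J3  (1-jn J3 has f-setter on 2)

2  (C1, I1 all integral)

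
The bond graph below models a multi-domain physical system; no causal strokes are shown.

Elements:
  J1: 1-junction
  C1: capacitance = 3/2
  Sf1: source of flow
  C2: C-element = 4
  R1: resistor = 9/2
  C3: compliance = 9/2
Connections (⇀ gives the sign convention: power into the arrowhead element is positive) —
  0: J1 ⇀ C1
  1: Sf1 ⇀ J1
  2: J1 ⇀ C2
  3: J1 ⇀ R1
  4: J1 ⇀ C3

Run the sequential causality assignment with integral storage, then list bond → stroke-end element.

#1 →Sf1  (Sf1: flow source, stroke at near end)
#0 →J1  (J1 flow already set via bond 1)
#2 →J1  (1-jn J1 has f-setter on 1)
#3 →J1  (J1 flow already set via bond 1)
#4 →J1  (common-f at J1 fixed by 1)

β0 |J1
β1 |Sf1
β2 |J1
β3 |J1
β4 |J1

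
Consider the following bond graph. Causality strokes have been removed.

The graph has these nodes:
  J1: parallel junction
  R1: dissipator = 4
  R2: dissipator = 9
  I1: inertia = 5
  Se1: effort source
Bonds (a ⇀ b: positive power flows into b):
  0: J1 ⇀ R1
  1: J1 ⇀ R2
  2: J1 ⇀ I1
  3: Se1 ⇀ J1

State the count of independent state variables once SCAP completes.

b3 |J1  (Se1 (Se) sets effort on bond)
b0 |R1  (0-jn J1 has e-setter on 3)
b1 |R2  (0-jn J1 has e-setter on 3)
b2 |I1  (0-jn J1 has e-setter on 3)

1  (I1 all integral)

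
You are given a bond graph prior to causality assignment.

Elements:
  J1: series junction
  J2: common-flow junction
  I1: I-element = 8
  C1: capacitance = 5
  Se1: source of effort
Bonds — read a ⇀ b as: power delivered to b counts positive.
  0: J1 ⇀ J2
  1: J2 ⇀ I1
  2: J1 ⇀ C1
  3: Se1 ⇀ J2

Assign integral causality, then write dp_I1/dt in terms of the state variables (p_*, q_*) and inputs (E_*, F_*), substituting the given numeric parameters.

dp_I1/dt = E_Se1 - q_C1/5

b3 stroke at J2  (source Se1 imposes e)
b1 stroke at I1  (I1 outputs flow p/I1)
b0 stroke at J2  (J2: bond 1 brought flow, rest push out)
b2 stroke at J1  (1-jn J1 has f-setter on 0)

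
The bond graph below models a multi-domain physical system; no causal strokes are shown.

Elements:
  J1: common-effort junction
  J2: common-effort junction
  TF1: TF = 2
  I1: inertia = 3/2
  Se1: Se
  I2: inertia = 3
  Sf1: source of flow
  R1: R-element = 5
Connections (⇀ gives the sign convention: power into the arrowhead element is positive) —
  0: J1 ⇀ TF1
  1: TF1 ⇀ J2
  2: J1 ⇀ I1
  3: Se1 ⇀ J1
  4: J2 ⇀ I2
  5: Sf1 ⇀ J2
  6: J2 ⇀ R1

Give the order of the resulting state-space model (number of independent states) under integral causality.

2  (I1, I2 all integral)

bond 3 stroke at J1  (source Se1 imposes e)
bond 5 stroke at Sf1  (source Sf1 imposes f)
bond 0 stroke at TF1  (J1: bond 3 brought effort, rest push out)
bond 2 stroke at I1  (J1: bond 3 brought effort, rest push out)
bond 1 stroke at J2  (TF1 one-in-one-out from 0)
bond 4 stroke at I2  (J2 effort already set via bond 1)
bond 6 stroke at R1  (J2 effort already set via bond 1)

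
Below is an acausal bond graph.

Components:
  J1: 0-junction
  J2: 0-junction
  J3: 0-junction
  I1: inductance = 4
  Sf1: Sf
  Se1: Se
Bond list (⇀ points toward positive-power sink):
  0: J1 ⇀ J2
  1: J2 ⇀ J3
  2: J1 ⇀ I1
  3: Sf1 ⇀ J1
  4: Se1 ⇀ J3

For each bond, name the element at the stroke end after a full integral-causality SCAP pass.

b0 →J1
b1 →J2
b2 →I1
b3 →Sf1
b4 →J3

β3 stroke→Sf1  (source Sf1 imposes f)
β4 stroke→J3  (Se1: effort source, stroke at far end)
β1 stroke→J2  (J3: bond 4 brought effort, rest push out)
β0 stroke→J1  (J2 effort already set via bond 1)
β2 stroke→I1  (J1 effort already set via bond 0)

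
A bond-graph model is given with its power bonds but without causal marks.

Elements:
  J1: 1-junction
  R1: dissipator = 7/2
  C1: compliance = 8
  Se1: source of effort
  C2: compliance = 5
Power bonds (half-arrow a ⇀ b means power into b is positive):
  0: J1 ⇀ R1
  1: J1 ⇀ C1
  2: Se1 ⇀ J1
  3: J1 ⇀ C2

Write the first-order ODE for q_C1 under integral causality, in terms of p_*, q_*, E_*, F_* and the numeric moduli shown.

dq_C1/dt = 2*E_Se1/7 - q_C1/28 - 2*q_C2/35

#2 stroke at J1  (source Se1 imposes e)
#1 stroke at J1  (C1: C, integral causality)
#3 stroke at J1  (C2 outputs effort q/C2)
#0 stroke at R1  (only one flow-in slot at J1)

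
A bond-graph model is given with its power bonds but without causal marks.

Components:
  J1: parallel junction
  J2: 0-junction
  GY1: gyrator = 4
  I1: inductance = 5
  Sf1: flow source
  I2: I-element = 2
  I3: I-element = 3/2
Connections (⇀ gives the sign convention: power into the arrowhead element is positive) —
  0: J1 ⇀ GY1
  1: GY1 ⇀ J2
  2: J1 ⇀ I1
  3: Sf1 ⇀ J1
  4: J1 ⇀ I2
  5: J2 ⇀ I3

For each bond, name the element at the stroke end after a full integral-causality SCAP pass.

b0 →J1
b1 →J2
b2 →I1
b3 →Sf1
b4 →I2
b5 →I3

β3 stroke→Sf1  (Sf1: flow source, stroke at near end)
β2 stroke→I1  (I1 integral (f out))
β4 stroke→I2  (prefer integral on I2)
β0 stroke→J1  (J1: last free bond brings effort in)
β1 stroke→J2  (GY1 both-in/both-out from 0)
β5 stroke→I3  (J2: bond 1 brought effort, rest push out)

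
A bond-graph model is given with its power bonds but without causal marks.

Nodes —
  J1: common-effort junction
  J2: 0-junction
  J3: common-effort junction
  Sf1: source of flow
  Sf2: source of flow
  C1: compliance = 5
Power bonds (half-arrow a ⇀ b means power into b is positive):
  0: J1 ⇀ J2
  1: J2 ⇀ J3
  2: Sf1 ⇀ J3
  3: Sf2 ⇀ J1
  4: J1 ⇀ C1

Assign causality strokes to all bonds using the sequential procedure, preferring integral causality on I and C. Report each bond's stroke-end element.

bond 0 |J2
bond 1 |J3
bond 2 |Sf1
bond 3 |Sf2
bond 4 |J1

β2 |Sf1  (Sf1 (Sf) sets flow on bond)
β3 |Sf2  (Sf2 fixes flow; stroke at Sf2)
β1 |J3  (closing 0-jn rule on J3)
β0 |J2  (closing 0-jn rule on J2)
β4 |J1  (J1 needs exactly one e-in)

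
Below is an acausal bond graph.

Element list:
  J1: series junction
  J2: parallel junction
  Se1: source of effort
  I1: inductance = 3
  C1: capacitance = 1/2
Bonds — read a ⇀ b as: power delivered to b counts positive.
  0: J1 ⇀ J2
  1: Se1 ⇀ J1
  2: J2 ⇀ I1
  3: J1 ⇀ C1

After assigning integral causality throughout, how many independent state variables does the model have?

2  (C1, I1 all integral)

#1 →J1  (Se1 fixes effort; stroke away)
#2 →I1  (I1: I, integral causality)
#0 →J2  (J2 needs exactly one e-in)
#3 →J1  (J1: bond 0 brought flow, rest push out)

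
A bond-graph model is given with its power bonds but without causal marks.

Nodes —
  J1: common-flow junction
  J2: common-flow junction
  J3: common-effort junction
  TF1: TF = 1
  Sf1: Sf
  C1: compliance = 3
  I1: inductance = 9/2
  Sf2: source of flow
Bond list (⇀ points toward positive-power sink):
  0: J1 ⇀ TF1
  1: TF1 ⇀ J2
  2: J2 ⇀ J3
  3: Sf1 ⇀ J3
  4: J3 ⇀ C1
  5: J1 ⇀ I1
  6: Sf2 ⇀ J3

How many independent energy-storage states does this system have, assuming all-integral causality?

2  (C1, I1 all integral)

bond 3 →Sf1  (Sf1 (Sf) sets flow on bond)
bond 6 →Sf2  (Sf2: flow source, stroke at near end)
bond 4 →J3  (C1 outputs effort q/C1)
bond 2 →J2  (common-e at J3 fixed by 4)
bond 1 →TF1  (J2 needs exactly one f-in)
bond 0 →J1  (TF1 one-in-one-out from 1)
bond 5 →I1  (J1 needs exactly one f-in)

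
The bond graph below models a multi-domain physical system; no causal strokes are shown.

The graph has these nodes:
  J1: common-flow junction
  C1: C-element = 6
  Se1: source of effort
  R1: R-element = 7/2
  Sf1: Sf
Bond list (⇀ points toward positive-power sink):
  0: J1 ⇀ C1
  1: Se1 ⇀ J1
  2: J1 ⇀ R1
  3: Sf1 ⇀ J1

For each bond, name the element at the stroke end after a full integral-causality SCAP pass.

#1 →J1  (Se1: effort source, stroke at far end)
#3 →Sf1  (Sf1 (Sf) sets flow on bond)
#0 →J1  (1-jn J1 has f-setter on 3)
#2 →J1  (common-f at J1 fixed by 3)

bond 0 |J1
bond 1 |J1
bond 2 |J1
bond 3 |Sf1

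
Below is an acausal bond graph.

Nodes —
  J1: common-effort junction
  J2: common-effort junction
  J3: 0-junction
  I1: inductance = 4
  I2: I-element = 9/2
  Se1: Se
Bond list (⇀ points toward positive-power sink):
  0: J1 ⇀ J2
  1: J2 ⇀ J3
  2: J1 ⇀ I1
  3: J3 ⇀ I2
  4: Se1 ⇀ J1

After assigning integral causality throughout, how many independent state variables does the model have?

#4 →J1  (Se1 (Se) sets effort on bond)
#0 →J2  (J1 effort already set via bond 4)
#2 →I1  (0-jn J1 has e-setter on 4)
#1 →J3  (J2: bond 0 brought effort, rest push out)
#3 →I2  (0-jn J3 has e-setter on 1)

2  (I1, I2 all integral)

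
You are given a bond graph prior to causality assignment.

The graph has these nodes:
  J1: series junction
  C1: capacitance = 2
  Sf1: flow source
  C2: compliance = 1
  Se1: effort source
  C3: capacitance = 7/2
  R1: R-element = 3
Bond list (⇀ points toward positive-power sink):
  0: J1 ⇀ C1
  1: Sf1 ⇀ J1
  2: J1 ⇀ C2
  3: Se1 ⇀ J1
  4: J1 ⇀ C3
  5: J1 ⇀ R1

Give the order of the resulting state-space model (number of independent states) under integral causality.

3  (C1, C2, C3 all integral)

bond 1 |Sf1  (Sf1: flow source, stroke at near end)
bond 3 |J1  (Se1 fixes effort; stroke away)
bond 0 |J1  (common-f at J1 fixed by 1)
bond 2 |J1  (J1 flow already set via bond 1)
bond 4 |J1  (1-jn J1 has f-setter on 1)
bond 5 |J1  (1-jn J1 has f-setter on 1)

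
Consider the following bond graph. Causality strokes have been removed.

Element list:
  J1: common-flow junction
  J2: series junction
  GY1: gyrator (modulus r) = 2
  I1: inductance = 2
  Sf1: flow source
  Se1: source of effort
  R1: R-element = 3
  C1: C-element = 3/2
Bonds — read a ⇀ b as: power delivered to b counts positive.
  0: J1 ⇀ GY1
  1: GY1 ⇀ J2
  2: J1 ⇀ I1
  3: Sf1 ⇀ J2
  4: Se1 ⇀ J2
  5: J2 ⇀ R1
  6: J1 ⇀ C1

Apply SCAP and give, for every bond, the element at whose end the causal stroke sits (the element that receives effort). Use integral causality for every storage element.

b3 |Sf1  (Sf1 (Sf) sets flow on bond)
b4 |J2  (source Se1 imposes e)
b1 |J2  (1-jn J2 has f-setter on 3)
b5 |J2  (J2: bond 3 brought flow, rest push out)
b0 |J1  (GY1: gyrator matches bond 1)
b2 |I1  (I1 integral (f out))
b6 |J1  (J1: bond 2 brought flow, rest push out)

#0 |J1
#1 |J2
#2 |I1
#3 |Sf1
#4 |J2
#5 |J2
#6 |J1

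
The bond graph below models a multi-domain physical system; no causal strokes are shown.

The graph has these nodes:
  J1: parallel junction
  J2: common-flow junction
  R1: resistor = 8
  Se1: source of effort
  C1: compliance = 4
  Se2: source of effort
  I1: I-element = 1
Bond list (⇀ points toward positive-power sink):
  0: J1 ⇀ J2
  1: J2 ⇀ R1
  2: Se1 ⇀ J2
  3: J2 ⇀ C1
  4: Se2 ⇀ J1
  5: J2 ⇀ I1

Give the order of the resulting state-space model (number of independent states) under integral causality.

β2 |J2  (Se1 (Se) sets effort on bond)
β4 |J1  (Se2 fixes effort; stroke away)
β0 |J2  (0-jn J1 has e-setter on 4)
β3 |J2  (prefer integral on C1)
β5 |I1  (prefer integral on I1)
β1 |J2  (1-jn J2 has f-setter on 5)

2  (C1, I1 all integral)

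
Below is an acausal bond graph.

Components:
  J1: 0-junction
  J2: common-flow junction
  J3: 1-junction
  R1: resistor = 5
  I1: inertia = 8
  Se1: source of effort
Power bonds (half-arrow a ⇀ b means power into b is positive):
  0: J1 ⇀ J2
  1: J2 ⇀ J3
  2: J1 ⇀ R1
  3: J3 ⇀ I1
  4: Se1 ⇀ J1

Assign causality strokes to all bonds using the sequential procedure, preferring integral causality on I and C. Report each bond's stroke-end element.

bond 0 →J2
bond 1 →J3
bond 2 →R1
bond 3 →I1
bond 4 →J1

b4 →J1  (source Se1 imposes e)
b0 →J2  (J1 effort already set via bond 4)
b2 →R1  (common-e at J1 fixed by 4)
b1 →J3  (J2 needs exactly one f-in)
b3 →I1  (only one flow-in slot at J3)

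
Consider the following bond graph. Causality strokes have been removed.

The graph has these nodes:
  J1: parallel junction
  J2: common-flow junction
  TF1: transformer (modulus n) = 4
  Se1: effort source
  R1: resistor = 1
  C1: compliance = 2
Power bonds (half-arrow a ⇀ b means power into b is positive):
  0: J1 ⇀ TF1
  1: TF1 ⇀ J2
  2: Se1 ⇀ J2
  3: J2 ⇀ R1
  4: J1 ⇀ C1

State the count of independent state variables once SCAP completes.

#2 →J2  (source Se1 imposes e)
#4 →J1  (C1 outputs effort q/C1)
#0 →TF1  (0-jn J1 has e-setter on 4)
#1 →J2  (TF1 one-in-one-out from 0)
#3 →R1  (only one flow-in slot at J2)

1  (C1 all integral)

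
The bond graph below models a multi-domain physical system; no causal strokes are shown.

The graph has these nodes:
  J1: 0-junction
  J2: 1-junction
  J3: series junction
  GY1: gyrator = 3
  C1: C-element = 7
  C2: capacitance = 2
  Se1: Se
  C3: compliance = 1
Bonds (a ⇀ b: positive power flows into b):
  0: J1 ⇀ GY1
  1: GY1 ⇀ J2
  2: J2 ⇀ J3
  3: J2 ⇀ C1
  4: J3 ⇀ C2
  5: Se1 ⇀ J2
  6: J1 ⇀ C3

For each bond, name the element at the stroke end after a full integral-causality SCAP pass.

b5 |J2  (source Se1 imposes e)
b3 |J2  (C1 integral (e out))
b4 |J3  (C2: C, integral causality)
b2 |J2  (only one flow-in slot at J3)
b1 |GY1  (J2: last free bond brings flow in)
b0 |GY1  (GY1: gyrator matches bond 1)
b6 |J1  (closing 0-jn rule on J1)

#0 stroke at GY1
#1 stroke at GY1
#2 stroke at J2
#3 stroke at J2
#4 stroke at J3
#5 stroke at J2
#6 stroke at J1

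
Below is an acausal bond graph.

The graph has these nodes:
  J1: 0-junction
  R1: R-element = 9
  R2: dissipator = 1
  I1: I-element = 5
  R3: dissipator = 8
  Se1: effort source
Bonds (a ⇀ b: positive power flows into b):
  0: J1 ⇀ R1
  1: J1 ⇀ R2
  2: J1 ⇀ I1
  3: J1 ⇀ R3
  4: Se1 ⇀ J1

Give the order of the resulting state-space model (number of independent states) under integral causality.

β4 →J1  (Se1: effort source, stroke at far end)
β0 →R1  (J1 effort already set via bond 4)
β1 →R2  (J1: bond 4 brought effort, rest push out)
β2 →I1  (J1 effort already set via bond 4)
β3 →R3  (common-e at J1 fixed by 4)

1  (I1 all integral)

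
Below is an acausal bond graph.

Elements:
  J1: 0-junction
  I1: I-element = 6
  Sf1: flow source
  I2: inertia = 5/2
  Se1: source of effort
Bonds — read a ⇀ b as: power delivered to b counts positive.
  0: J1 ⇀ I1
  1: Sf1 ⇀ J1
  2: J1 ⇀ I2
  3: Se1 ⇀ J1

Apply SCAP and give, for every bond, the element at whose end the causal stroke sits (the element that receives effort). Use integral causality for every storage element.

b0 stroke at I1
b1 stroke at Sf1
b2 stroke at I2
b3 stroke at J1

β1 |Sf1  (source Sf1 imposes f)
β3 |J1  (Se1: effort source, stroke at far end)
β0 |I1  (J1 effort already set via bond 3)
β2 |I2  (0-jn J1 has e-setter on 3)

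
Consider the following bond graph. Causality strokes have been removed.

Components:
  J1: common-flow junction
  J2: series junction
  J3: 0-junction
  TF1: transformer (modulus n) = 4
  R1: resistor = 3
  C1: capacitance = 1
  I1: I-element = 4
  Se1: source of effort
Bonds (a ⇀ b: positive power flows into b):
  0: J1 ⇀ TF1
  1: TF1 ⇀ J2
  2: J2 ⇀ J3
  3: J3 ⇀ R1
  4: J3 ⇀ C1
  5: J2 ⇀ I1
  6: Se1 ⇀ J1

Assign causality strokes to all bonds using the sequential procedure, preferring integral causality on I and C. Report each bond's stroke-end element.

β0 stroke at TF1
β1 stroke at J2
β2 stroke at J2
β3 stroke at R1
β4 stroke at J3
β5 stroke at I1
β6 stroke at J1

b6 stroke at J1  (source Se1 imposes e)
b0 stroke at TF1  (J1 needs exactly one f-in)
b1 stroke at J2  (through TF1, causality passes straight; one stroke at TF1)
b4 stroke at J3  (prefer integral on C1)
b2 stroke at J2  (0-jn J3 has e-setter on 4)
b3 stroke at R1  (J3: bond 4 brought effort, rest push out)
b5 stroke at I1  (only one flow-in slot at J2)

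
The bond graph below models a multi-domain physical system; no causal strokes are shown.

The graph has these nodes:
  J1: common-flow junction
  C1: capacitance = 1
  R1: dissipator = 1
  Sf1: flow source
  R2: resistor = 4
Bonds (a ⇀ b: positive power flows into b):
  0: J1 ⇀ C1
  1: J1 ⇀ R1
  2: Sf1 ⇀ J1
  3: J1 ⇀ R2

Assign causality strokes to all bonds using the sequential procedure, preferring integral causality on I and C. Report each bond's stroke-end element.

bond 0 stroke→J1
bond 1 stroke→J1
bond 2 stroke→Sf1
bond 3 stroke→J1

#2 stroke→Sf1  (Sf1 fixes flow; stroke at Sf1)
#0 stroke→J1  (common-f at J1 fixed by 2)
#1 stroke→J1  (1-jn J1 has f-setter on 2)
#3 stroke→J1  (1-jn J1 has f-setter on 2)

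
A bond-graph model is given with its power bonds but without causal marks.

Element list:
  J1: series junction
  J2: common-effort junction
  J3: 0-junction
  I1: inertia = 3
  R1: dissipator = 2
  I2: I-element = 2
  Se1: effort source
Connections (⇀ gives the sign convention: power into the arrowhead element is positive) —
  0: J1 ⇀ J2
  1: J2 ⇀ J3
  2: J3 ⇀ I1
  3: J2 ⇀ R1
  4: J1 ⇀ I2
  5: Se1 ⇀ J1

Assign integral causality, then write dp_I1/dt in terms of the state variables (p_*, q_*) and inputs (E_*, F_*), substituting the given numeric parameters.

bond 5 |J1  (Se1 (Se) sets effort on bond)
bond 2 |I1  (prefer integral on I1)
bond 1 |J3  (closing 0-jn rule on J3)
bond 4 |I2  (prefer integral on I2)
bond 0 |J1  (1-jn J1 has f-setter on 4)
bond 3 |J2  (only one effort-in slot at J2)

dp_I1/dt = -2*p_I1/3 + p_I2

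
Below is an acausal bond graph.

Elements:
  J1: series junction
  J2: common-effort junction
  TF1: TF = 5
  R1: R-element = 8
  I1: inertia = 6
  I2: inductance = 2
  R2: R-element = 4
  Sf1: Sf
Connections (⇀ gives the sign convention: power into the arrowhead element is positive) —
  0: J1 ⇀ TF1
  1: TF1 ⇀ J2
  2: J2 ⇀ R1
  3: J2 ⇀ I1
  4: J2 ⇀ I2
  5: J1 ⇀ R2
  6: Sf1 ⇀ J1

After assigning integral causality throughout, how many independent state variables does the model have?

β6 stroke→Sf1  (source Sf1 imposes f)
β0 stroke→J1  (J1: bond 6 brought flow, rest push out)
β5 stroke→J1  (common-f at J1 fixed by 6)
β1 stroke→TF1  (through TF1, causality passes straight; one stroke at TF1)
β3 stroke→I1  (prefer integral on I1)
β4 stroke→I2  (I2: I, integral causality)
β2 stroke→J2  (closing 0-jn rule on J2)

2  (I1, I2 all integral)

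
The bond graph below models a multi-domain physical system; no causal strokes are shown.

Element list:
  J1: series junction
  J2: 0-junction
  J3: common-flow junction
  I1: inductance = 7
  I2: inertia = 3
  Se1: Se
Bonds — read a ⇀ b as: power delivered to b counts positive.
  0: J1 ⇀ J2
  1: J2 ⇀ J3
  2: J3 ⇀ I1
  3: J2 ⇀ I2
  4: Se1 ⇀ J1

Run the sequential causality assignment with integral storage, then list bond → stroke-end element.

β4 →J1  (source Se1 imposes e)
β0 →J2  (J1: last free bond brings flow in)
β1 →J3  (0-jn J2 has e-setter on 0)
β3 →I2  (J2 effort already set via bond 0)
β2 →I1  (only one flow-in slot at J3)

β0 |J2
β1 |J3
β2 |I1
β3 |I2
β4 |J1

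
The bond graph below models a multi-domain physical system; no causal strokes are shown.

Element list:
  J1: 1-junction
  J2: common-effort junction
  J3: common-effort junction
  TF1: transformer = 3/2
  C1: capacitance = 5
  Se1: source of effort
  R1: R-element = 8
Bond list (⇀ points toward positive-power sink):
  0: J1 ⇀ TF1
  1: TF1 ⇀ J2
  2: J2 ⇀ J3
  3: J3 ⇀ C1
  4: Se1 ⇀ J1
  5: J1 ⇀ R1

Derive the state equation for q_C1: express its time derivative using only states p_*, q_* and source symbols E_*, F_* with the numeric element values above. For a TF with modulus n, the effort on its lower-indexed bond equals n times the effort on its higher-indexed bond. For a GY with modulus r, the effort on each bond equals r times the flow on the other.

dq_C1/dt = 3*E_Se1/16 - 9*q_C1/160

#4 stroke at J1  (Se1 fixes effort; stroke away)
#3 stroke at J3  (C1 outputs effort q/C1)
#2 stroke at J2  (J3 effort already set via bond 3)
#1 stroke at TF1  (0-jn J2 has e-setter on 2)
#0 stroke at J1  (TF TF1: opposite of bond 1)
#5 stroke at R1  (J1: last free bond brings flow in)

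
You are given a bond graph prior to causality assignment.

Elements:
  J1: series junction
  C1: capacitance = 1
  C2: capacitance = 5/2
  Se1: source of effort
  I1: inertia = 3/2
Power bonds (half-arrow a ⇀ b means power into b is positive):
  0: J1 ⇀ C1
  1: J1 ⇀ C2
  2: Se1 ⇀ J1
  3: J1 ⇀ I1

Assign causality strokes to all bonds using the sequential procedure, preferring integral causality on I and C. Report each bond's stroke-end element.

bond 2 →J1  (source Se1 imposes e)
bond 0 →J1  (C1: C, integral causality)
bond 1 →J1  (C2: C, integral causality)
bond 3 →I1  (J1 needs exactly one f-in)

bond 0 stroke→J1
bond 1 stroke→J1
bond 2 stroke→J1
bond 3 stroke→I1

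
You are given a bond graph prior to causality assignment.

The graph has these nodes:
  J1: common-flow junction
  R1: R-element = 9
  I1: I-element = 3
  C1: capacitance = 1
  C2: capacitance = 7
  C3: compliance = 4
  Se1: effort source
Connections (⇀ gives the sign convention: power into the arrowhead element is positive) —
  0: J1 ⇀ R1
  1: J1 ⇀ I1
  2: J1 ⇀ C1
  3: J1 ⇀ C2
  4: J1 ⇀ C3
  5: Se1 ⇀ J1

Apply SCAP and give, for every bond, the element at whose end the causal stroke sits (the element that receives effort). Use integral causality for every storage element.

b0 stroke at J1
b1 stroke at I1
b2 stroke at J1
b3 stroke at J1
b4 stroke at J1
b5 stroke at J1

β5 stroke at J1  (Se1 (Se) sets effort on bond)
β1 stroke at I1  (I1: I, integral causality)
β0 stroke at J1  (J1 flow already set via bond 1)
β2 stroke at J1  (J1 flow already set via bond 1)
β3 stroke at J1  (1-jn J1 has f-setter on 1)
β4 stroke at J1  (J1 flow already set via bond 1)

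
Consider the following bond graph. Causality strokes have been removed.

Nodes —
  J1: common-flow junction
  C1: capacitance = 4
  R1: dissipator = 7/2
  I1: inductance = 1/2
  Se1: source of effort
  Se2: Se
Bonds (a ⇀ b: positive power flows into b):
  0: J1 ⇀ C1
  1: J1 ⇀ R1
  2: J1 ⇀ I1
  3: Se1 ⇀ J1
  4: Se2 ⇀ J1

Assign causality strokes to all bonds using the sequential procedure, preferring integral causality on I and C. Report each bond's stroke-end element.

bond 3 stroke at J1  (source Se1 imposes e)
bond 4 stroke at J1  (Se2: effort source, stroke at far end)
bond 0 stroke at J1  (prefer integral on C1)
bond 2 stroke at I1  (I1: I, integral causality)
bond 1 stroke at J1  (common-f at J1 fixed by 2)

bond 0 →J1
bond 1 →J1
bond 2 →I1
bond 3 →J1
bond 4 →J1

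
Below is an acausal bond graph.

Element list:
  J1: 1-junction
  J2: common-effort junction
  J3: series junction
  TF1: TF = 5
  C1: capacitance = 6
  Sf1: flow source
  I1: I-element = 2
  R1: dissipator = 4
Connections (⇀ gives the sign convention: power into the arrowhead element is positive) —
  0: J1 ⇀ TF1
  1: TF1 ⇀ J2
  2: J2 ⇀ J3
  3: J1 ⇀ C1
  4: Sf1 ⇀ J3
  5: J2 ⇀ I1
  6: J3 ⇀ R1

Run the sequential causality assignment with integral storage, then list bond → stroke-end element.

β0 |TF1
β1 |J2
β2 |J3
β3 |J1
β4 |Sf1
β5 |I1
β6 |J3

b4 stroke→Sf1  (Sf1 fixes flow; stroke at Sf1)
b2 stroke→J3  (J3 flow already set via bond 4)
b6 stroke→J3  (J3 flow already set via bond 4)
b3 stroke→J1  (C1 integral (e out))
b0 stroke→TF1  (closing 1-jn rule on J1)
b1 stroke→J2  (TF TF1: opposite of bond 0)
b5 stroke→I1  (0-jn J2 has e-setter on 1)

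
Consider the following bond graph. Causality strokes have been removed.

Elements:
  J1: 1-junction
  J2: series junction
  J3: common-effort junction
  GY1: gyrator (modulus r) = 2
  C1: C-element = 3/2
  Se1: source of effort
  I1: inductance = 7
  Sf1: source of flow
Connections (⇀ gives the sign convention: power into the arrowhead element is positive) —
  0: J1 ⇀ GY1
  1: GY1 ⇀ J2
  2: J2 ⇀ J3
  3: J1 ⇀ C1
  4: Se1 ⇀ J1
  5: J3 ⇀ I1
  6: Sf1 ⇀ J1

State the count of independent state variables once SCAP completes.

bond 4 |J1  (Se1 fixes effort; stroke away)
bond 6 |Sf1  (source Sf1 imposes f)
bond 0 |J1  (J1 flow already set via bond 6)
bond 3 |J1  (1-jn J1 has f-setter on 6)
bond 1 |J2  (GY GY1: same side as bond 0)
bond 2 |J3  (closing 1-jn rule on J2)
bond 5 |I1  (common-e at J3 fixed by 2)

2  (C1, I1 all integral)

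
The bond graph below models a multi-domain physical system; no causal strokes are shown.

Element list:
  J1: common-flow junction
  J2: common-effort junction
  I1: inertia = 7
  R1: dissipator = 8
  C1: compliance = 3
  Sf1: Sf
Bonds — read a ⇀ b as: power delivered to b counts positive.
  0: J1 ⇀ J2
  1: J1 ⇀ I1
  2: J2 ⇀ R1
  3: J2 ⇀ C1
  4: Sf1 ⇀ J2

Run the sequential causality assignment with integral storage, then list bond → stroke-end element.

β0 stroke at J1
β1 stroke at I1
β2 stroke at R1
β3 stroke at J2
β4 stroke at Sf1

β4 |Sf1  (source Sf1 imposes f)
β1 |I1  (I1: I, integral causality)
β0 |J1  (J1: bond 1 brought flow, rest push out)
β3 |J2  (C1 integral (e out))
β2 |R1  (J2: bond 3 brought effort, rest push out)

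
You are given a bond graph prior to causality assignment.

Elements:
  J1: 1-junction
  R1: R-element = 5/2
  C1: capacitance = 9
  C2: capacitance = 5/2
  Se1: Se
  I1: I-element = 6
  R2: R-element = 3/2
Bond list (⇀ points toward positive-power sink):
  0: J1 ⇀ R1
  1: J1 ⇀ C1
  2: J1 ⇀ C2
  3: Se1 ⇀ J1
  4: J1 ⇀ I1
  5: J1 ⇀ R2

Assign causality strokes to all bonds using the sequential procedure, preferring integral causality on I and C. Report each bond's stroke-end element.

#3 |J1  (source Se1 imposes e)
#1 |J1  (prefer integral on C1)
#2 |J1  (C2 outputs effort q/C2)
#4 |I1  (prefer integral on I1)
#0 |J1  (J1: bond 4 brought flow, rest push out)
#5 |J1  (J1: bond 4 brought flow, rest push out)

bond 0 |J1
bond 1 |J1
bond 2 |J1
bond 3 |J1
bond 4 |I1
bond 5 |J1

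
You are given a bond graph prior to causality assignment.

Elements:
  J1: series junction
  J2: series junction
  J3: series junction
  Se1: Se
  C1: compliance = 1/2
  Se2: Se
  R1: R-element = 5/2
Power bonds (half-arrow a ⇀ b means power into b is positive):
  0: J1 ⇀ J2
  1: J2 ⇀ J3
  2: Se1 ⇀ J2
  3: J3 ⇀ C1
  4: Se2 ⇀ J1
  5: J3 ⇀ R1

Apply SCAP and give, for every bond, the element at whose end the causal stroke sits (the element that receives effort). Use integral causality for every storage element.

#0 stroke→J2
#1 stroke→J3
#2 stroke→J2
#3 stroke→J3
#4 stroke→J1
#5 stroke→R1

#2 stroke→J2  (Se1 (Se) sets effort on bond)
#4 stroke→J1  (Se2: effort source, stroke at far end)
#0 stroke→J2  (J1 needs exactly one f-in)
#1 stroke→J3  (only one flow-in slot at J2)
#3 stroke→J3  (C1 outputs effort q/C1)
#5 stroke→R1  (only one flow-in slot at J3)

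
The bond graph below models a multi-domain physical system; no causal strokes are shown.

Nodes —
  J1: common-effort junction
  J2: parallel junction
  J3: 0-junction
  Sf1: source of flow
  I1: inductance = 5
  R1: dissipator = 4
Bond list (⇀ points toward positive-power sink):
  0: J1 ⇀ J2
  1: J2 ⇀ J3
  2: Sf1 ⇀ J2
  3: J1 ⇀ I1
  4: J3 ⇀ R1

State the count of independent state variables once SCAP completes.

1  (I1 all integral)

b2 →Sf1  (Sf1: flow source, stroke at near end)
b3 →I1  (I1 integral (f out))
b0 →J1  (J1 needs exactly one e-in)
b1 →J2  (J2 needs exactly one e-in)
b4 →J3  (J3 needs exactly one e-in)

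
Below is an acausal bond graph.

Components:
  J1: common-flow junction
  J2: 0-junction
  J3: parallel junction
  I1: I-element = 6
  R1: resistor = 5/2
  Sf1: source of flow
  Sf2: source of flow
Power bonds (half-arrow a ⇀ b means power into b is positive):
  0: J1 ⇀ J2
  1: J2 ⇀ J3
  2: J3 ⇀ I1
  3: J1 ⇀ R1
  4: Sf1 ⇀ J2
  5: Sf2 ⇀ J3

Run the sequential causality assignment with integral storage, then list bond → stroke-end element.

#0 stroke at J2
#1 stroke at J3
#2 stroke at I1
#3 stroke at J1
#4 stroke at Sf1
#5 stroke at Sf2

#4 →Sf1  (Sf1: flow source, stroke at near end)
#5 →Sf2  (Sf2 fixes flow; stroke at Sf2)
#2 →I1  (I1: I, integral causality)
#1 →J3  (J3 needs exactly one e-in)
#0 →J2  (only one effort-in slot at J2)
#3 →J1  (J1 flow already set via bond 0)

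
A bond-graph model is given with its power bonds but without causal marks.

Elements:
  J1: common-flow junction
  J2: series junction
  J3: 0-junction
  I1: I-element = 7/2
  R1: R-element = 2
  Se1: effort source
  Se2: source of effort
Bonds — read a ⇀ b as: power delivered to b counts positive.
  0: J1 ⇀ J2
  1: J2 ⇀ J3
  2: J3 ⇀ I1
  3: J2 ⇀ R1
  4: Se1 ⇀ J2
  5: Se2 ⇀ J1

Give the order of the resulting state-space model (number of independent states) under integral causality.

β4 stroke→J2  (Se1 (Se) sets effort on bond)
β5 stroke→J1  (Se2 fixes effort; stroke away)
β0 stroke→J2  (J1 needs exactly one f-in)
β2 stroke→I1  (I1 integral (f out))
β1 stroke→J3  (closing 0-jn rule on J3)
β3 stroke→J2  (common-f at J2 fixed by 1)

1  (I1 all integral)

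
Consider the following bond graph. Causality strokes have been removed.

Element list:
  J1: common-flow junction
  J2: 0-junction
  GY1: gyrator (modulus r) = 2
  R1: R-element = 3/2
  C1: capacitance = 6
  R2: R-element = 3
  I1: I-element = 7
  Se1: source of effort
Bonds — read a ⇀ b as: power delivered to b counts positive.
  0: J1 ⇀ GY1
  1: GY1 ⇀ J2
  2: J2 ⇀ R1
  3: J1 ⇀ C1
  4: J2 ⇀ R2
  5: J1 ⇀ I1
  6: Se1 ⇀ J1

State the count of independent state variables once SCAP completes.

bond 6 stroke→J1  (Se1 fixes effort; stroke away)
bond 3 stroke→J1  (C1 outputs effort q/C1)
bond 5 stroke→I1  (I1 outputs flow p/I1)
bond 0 stroke→J1  (J1 flow already set via bond 5)
bond 1 stroke→J2  (GY1: gyrator matches bond 0)
bond 2 stroke→R1  (J2 effort already set via bond 1)
bond 4 stroke→R2  (J2 effort already set via bond 1)

2  (C1, I1 all integral)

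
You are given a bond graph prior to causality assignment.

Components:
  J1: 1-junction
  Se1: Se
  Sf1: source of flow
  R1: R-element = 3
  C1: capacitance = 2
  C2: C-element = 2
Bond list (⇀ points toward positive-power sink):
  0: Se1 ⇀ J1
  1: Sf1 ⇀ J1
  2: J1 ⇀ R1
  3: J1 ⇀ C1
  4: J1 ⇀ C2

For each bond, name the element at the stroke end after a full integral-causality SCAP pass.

b0 |J1
b1 |Sf1
b2 |J1
b3 |J1
b4 |J1

β0 →J1  (Se1: effort source, stroke at far end)
β1 →Sf1  (Sf1 (Sf) sets flow on bond)
β2 →J1  (1-jn J1 has f-setter on 1)
β3 →J1  (J1: bond 1 brought flow, rest push out)
β4 →J1  (1-jn J1 has f-setter on 1)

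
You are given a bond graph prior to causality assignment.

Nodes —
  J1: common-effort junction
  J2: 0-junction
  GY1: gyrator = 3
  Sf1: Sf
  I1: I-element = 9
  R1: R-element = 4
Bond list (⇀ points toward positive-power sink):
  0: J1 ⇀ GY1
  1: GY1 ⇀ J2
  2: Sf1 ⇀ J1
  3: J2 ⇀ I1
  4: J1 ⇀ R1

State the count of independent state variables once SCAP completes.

1  (I1 all integral)

bond 2 stroke→Sf1  (Sf1: flow source, stroke at near end)
bond 3 stroke→I1  (I1 integral (f out))
bond 1 stroke→J2  (closing 0-jn rule on J2)
bond 0 stroke→J1  (through GY1, causality inverts; strokes same side of GY1)
bond 4 stroke→R1  (J1 effort already set via bond 0)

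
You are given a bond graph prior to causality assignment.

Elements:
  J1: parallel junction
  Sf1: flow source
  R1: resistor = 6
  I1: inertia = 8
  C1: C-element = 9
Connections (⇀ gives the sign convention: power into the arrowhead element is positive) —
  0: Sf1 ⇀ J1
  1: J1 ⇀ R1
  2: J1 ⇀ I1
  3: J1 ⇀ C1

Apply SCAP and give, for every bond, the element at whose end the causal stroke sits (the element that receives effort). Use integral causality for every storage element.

b0 stroke at Sf1
b1 stroke at R1
b2 stroke at I1
b3 stroke at J1

#0 stroke at Sf1  (Sf1 (Sf) sets flow on bond)
#2 stroke at I1  (I1: I, integral causality)
#3 stroke at J1  (prefer integral on C1)
#1 stroke at R1  (common-e at J1 fixed by 3)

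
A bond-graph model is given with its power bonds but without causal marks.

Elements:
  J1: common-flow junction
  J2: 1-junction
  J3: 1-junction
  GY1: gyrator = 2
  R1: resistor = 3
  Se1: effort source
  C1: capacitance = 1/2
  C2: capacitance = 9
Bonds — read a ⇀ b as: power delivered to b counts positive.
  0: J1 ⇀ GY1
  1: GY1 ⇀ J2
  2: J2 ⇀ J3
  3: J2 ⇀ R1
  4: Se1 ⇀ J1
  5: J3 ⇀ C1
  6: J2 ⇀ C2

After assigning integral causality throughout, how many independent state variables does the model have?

2  (C1, C2 all integral)

β4 |J1  (source Se1 imposes e)
β0 |GY1  (J1: last free bond brings flow in)
β1 |GY1  (GY1 both-in/both-out from 0)
β2 |J2  (J2: bond 1 brought flow, rest push out)
β3 |J2  (1-jn J2 has f-setter on 1)
β6 |J2  (J2: bond 1 brought flow, rest push out)
β5 |J3  (J3 flow already set via bond 2)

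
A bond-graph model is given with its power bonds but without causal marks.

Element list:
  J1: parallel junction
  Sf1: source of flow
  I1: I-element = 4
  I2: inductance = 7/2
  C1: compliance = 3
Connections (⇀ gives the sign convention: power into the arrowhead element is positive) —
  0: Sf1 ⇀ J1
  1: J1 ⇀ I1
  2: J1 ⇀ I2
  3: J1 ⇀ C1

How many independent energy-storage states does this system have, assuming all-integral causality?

3  (C1, I1, I2 all integral)

bond 0 stroke→Sf1  (Sf1 (Sf) sets flow on bond)
bond 1 stroke→I1  (I1 outputs flow p/I1)
bond 2 stroke→I2  (I2: I, integral causality)
bond 3 stroke→J1  (only one effort-in slot at J1)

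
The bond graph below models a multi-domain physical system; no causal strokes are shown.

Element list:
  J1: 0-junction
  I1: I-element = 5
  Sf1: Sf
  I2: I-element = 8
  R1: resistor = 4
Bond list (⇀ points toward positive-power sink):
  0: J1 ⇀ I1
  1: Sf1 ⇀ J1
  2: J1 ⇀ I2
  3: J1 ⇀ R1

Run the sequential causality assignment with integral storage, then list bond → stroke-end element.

bond 1 stroke at Sf1  (Sf1 fixes flow; stroke at Sf1)
bond 0 stroke at I1  (I1 integral (f out))
bond 2 stroke at I2  (prefer integral on I2)
bond 3 stroke at J1  (only one effort-in slot at J1)

β0 stroke at I1
β1 stroke at Sf1
β2 stroke at I2
β3 stroke at J1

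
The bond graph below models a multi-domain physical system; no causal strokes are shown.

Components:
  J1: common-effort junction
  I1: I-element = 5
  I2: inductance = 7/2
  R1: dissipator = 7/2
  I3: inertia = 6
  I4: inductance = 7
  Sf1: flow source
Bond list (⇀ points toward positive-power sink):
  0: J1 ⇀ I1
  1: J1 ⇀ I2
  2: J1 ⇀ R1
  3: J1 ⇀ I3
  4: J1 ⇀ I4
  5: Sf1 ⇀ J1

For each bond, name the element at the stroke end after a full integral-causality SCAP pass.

b0 →I1
b1 →I2
b2 →J1
b3 →I3
b4 →I4
b5 →Sf1

β5 |Sf1  (Sf1: flow source, stroke at near end)
β0 |I1  (I1 outputs flow p/I1)
β1 |I2  (prefer integral on I2)
β3 |I3  (I3 integral (f out))
β4 |I4  (I4: I, integral causality)
β2 |J1  (J1: last free bond brings effort in)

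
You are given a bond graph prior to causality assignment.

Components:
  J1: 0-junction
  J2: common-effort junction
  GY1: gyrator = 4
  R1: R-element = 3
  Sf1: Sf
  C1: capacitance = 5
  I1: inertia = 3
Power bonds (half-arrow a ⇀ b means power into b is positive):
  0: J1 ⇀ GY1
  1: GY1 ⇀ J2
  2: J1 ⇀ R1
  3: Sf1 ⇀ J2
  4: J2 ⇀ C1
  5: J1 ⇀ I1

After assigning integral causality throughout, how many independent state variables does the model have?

#3 stroke at Sf1  (Sf1: flow source, stroke at near end)
#4 stroke at J2  (C1: C, integral causality)
#1 stroke at GY1  (common-e at J2 fixed by 4)
#0 stroke at GY1  (GY GY1: same side as bond 1)
#5 stroke at I1  (I1: I, integral causality)
#2 stroke at J1  (only one effort-in slot at J1)

2  (C1, I1 all integral)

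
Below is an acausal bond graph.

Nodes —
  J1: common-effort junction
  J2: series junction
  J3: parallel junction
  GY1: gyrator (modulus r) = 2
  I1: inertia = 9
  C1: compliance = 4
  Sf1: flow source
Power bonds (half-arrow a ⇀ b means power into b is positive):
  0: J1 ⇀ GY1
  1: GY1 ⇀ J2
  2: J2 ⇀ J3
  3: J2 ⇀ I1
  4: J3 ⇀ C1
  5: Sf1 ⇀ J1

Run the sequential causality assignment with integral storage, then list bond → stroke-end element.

β0 stroke at J1
β1 stroke at J2
β2 stroke at J2
β3 stroke at I1
β4 stroke at J3
β5 stroke at Sf1

b5 →Sf1  (Sf1: flow source, stroke at near end)
b0 →J1  (only one effort-in slot at J1)
b1 →J2  (GY1 both-in/both-out from 0)
b3 →I1  (I1 integral (f out))
b2 →J2  (J2 flow already set via bond 3)
b4 →J3  (closing 0-jn rule on J3)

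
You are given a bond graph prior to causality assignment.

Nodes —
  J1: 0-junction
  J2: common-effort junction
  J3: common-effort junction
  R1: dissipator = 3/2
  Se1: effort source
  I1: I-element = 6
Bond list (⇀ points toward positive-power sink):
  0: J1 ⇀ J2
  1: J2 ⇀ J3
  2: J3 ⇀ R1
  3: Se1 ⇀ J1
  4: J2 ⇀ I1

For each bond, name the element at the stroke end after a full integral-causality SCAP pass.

b3 stroke at J1  (source Se1 imposes e)
b0 stroke at J2  (J1 effort already set via bond 3)
b1 stroke at J3  (J2 effort already set via bond 0)
b4 stroke at I1  (common-e at J2 fixed by 0)
b2 stroke at R1  (common-e at J3 fixed by 1)

b0 stroke at J2
b1 stroke at J3
b2 stroke at R1
b3 stroke at J1
b4 stroke at I1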